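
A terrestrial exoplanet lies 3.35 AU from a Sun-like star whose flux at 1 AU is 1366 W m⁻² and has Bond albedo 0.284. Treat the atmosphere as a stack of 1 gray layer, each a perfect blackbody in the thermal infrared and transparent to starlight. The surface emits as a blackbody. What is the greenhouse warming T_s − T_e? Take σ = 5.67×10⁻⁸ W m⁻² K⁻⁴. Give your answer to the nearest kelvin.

Irradiance scales as 1/d², so S = 1366 W m⁻² × (1/3.35)² = 121.7 W m⁻².
OLR = S(1−α)/4 = 21.79 W m⁻²; the top layer radiates at T_e = 140.0 K.
T_s = (N+1)^(1/4)·T_e = 166.5 K.
Warming: T_s − T_e = 26.49 K.

26 K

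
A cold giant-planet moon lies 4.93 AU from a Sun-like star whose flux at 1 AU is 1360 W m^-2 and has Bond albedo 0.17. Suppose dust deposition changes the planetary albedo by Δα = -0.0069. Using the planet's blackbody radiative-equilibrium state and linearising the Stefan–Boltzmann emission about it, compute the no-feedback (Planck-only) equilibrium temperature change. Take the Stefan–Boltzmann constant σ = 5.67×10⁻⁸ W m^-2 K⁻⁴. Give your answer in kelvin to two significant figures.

By the inverse-square law, S = 1360/4.93² = 55.96 W m^-2.
Reference equilibrium: T_e = [S(1−α)/(4σ)]^(1/4) = 119.6 K.
TOA radiative forcing: ΔF = −S·Δα/4 = −55.96·(-0.0069)/4 = 0.09652 W m^-2.
Linearising σT⁴ gives d(σT⁴)/dT = 4σT_e³ = 0.3882 W m^-2 per K.
ΔT₀ = ΔF/λ_P = 0.09652/0.3882 = 0.249 K.

0.25 K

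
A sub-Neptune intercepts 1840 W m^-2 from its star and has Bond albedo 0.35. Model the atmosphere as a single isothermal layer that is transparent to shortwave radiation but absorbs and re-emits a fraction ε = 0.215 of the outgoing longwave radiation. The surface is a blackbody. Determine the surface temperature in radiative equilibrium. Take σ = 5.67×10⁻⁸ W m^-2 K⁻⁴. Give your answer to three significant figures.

The planet radiates to space at T_e = [S(1−α)/(4σ)]^(1/4) = 269.5 K.
Surface balance with a leaky layer gives σT_s⁴ = σT_e⁴·2/(2−ε), so T_s = T_e·[2/(2−0.215)]^(1/4) = 277.2 K.

277 K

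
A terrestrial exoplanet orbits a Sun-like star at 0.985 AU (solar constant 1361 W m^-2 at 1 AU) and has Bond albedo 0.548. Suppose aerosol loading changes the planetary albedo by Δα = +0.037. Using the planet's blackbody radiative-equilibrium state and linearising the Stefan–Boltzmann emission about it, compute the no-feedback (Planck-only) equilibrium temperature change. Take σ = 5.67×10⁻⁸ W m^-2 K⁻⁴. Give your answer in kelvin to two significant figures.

-4.7 K

By the inverse-square law, S = 1361/0.985² = 1403 W m^-2.
Reference equilibrium: T_e = [S(1−α)/(4σ)]^(1/4) = 229.9 K.
The change in absorbed flux is Δ[S(1−α)/4] = −SΔα/4 = -12.98 W m^-2.
Planck response: λ_P = 4σT_e³ = 4·5.67×10⁻⁸·(229.9)³ = 2.757 W m^-2/K.
ΔT₀ = ΔF/λ_P = -12.98/2.757 = -4.71 K.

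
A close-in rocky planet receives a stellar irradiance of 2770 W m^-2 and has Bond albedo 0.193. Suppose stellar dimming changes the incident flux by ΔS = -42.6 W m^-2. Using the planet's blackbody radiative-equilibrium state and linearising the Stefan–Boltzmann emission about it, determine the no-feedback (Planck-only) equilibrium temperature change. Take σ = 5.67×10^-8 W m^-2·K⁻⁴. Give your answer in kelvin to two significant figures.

The baseline emission temperature is T_e = 315.1 K.
ΔF = Δ[S(1−α)]/4 = (1−0.193)·-42.6/4 = -8.595 W m^-2.
Planck response: λ_P = 4σT_e³ = 4·5.67×10⁻⁸·(315.1)³ = 7.095 W m^-2/K.
Hence the no-feedback warming is ΔF/(4σT_e³) = -1.21 K.

-1.2 kelvin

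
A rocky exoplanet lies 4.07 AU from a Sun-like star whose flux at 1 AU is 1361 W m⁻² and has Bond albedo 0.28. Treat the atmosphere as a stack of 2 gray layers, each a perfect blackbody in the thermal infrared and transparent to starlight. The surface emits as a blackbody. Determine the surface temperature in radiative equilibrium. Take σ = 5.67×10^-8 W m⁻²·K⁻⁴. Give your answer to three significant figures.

Irradiance scales as 1/d², so S = 1361 W m⁻² × (1/4.07)² = 82.16 W m⁻².
OLR = S(1−α)/4 = 14.79 W m⁻²; the top layer radiates at T_e = 127.1 K.
Layer-by-layer balance gives σT_s⁴ = (N+1)σT_e⁴, so T_s = 3^¼·127.1 = 167.3 K.

167 kelvin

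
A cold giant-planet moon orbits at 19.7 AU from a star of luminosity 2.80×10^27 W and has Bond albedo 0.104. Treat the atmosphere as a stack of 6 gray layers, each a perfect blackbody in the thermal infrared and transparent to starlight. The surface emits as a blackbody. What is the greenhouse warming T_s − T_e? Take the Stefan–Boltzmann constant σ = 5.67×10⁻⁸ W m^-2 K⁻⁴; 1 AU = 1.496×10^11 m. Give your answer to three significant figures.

Orbital distance: d = 19.7 AU = 2.947×10^12 m.
S = L/(4πd²) = 25.65 W m^-2.
Top-of-atmosphere balance: σT_e⁴ = S(1−α)/4 = 5.746 W m^-2 → T_e = 100.3 K.
Surface: T_s = (7)^¼·T_e = 163.2 K.
Warming: T_s − T_e = 62.87 K.

62.9 K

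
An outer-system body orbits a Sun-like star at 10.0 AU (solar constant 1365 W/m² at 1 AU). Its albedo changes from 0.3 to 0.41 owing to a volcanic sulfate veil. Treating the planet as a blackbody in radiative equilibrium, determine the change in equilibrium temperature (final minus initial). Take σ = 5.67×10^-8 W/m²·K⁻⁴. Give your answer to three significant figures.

-3.37 K

Irradiance scales as 1/d², so S = 1365 W/m² × (1/10.0)² = 13.65 W/m².
With α = 0.3, T₁ = 80.57 K.
With α = 0.41, T₂ = 77.19 K.
ΔT = T₂ − T₁ = -3.371 K.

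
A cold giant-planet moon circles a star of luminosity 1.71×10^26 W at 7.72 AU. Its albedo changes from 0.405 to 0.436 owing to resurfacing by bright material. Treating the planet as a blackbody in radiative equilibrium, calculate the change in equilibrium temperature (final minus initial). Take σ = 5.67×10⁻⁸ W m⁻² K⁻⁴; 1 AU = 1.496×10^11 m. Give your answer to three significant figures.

-0.956 K

d = 7.72 × 1.496×10^11 m = 1.155×10^12 m.
Flux at the orbit: S = L/(4πd²) = 1.71×10^26/(4π·(1.15×10^12)²) = 10.20 W m⁻².
Before: T₁ = [10.20·0.595/(4σ)]^(1/4) = 71.93 K.
After:  T₂ = [10.20·0.564/(4σ)]^(1/4) = 70.97 K.
ΔT = T₂ − T₁ = -0.9557 K.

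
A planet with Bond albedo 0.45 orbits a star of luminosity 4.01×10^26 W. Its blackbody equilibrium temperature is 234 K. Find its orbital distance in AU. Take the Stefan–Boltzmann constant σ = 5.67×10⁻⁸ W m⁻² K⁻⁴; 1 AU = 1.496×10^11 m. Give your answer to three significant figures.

1.07 AU

The flux needed for this T is 4σT⁴/(1−0.45) = 1236 W m⁻².
S = L/(4πd²) → d = √(L/4πS) = √(4.01×10^26/(4π·1236)) = 1.607×10^11 m = 1.074 AU.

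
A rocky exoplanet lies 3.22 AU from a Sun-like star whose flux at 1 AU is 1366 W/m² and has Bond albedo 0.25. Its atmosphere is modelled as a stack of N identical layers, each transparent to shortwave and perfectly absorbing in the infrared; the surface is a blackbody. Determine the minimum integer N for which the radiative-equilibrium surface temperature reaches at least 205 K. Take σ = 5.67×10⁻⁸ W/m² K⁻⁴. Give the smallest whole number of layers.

4

Flux at the orbit: S = 1366/(3.22)² = 131.7 W/m².
Top-of-atmosphere balance: σT_e⁴ = S(1−α)/4 = 24.70 W/m² → T_e = 144.5 K.
Since T_s⁴ = (N+1)T_e⁴, we need N ≥ (T_s/T_e)⁴ − 1 = 3.054.
Rounding up, N = 4.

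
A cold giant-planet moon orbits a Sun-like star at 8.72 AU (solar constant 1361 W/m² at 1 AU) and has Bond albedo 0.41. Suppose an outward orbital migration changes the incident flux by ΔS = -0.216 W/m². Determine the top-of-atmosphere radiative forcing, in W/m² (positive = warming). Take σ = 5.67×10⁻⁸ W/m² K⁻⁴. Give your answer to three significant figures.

Irradiance scales as 1/d², so S = 1361 W/m² × (1/8.72)² = 17.90 W/m².
TOA radiative forcing: ΔF = (1−α)ΔS/4 = 0.59·(-0.216)/4 = -0.03186 W/m².

-0.0319 W/m²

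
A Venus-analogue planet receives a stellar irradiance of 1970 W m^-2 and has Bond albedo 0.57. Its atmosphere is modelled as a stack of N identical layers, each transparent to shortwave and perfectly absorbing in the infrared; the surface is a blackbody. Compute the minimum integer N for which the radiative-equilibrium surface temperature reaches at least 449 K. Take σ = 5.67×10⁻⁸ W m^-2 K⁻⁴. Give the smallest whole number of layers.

10

OLR = S(1−α)/4 = 211.8 W m^-2; the top layer radiates at T_e = 247.2 K.
Since T_s⁴ = (N+1)T_e⁴, we need N ≥ (T_s/T_e)⁴ − 1 = 9.882.
Rounding up, N = 10.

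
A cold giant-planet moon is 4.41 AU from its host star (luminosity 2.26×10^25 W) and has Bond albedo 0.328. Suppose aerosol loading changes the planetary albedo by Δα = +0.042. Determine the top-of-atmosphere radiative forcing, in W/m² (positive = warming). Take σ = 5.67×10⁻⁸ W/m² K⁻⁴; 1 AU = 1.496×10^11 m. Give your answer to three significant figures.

Orbital distance: d = 4.41 AU = 6.597×10^11 m.
Flux at the orbit: S = L/(4πd²) = 2.26×10^25/(4π·(6.60×10^11)²) = 4.132 W/m².
ΔF = −(S/4)Δα = −(4.132/4)×(+0.042) = -0.04339 W/m².

-0.0434 W/m²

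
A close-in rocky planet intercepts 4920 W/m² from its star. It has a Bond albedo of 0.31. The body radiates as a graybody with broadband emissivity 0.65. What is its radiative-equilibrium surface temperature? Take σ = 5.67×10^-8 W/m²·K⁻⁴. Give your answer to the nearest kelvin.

Absorbed flux (global mean): S(1−α)/4 = 4920·0.69/4 = 848.7 W/m².
Radiative balance εσT⁴ = 848.7 gives T = [848.7/(0.65·σ)]^(1/4) = 389.6 K.

390 K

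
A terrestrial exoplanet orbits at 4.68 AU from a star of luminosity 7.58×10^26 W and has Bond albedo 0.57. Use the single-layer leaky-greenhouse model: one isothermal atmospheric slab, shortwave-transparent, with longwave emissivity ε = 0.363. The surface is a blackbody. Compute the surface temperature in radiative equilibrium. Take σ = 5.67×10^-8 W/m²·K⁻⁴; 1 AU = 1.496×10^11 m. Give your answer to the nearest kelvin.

Orbital distance: d = 4.68 AU = 7.001×10^11 m.
S = L/(4πd²) = 123.1 W/m².
At the top of the atmosphere, σT_e⁴ = S(1−α)/4 = 13.23 W/m², giving T_e = 123.6 K.
For a single slab of emissivity ε, T_s⁴ = 2T_e⁴/(2−ε); thus T_s = 123.6·(1.222)^(1/4) = 129.9 K.

130 K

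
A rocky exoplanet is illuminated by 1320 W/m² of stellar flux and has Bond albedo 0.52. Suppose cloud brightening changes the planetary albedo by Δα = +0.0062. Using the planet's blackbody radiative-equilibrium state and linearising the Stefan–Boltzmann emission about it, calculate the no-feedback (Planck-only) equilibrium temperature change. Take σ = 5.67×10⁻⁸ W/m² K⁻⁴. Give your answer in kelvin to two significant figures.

-0.74 K

The baseline emission temperature is T_e = 229.9 K.
TOA radiative forcing: ΔF = −S·Δα/4 = −1320·(+0.0062)/4 = -2.046 W/m².
Planck response: λ_P = 4σT_e³ = 4·5.67×10⁻⁸·(229.9)³ = 2.756 W/m²/K.
So ΔT₀ = -2.046/2.756 = -0.742 K.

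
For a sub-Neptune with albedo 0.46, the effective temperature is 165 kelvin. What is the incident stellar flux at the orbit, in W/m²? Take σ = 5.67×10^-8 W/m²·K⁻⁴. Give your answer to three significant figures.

From S(1−α)/4 = σT⁴: S = 4σT⁴/(1−α).
The emitted flux is σT⁴ = 42.03 W/m².
So S = 4×42.03/(1−0.46) = 311.3 W/m².

311 W/m²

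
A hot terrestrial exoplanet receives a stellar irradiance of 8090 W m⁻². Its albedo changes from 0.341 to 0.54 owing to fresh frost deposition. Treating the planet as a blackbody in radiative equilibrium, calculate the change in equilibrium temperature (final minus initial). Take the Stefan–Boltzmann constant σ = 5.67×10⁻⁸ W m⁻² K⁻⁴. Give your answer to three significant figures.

Before: T₁ = [8090·0.659/(4σ)]^(1/4) = 391.6 K.
After:  T₂ = [8090·0.46/(4σ)]^(1/4) = 357.9 K.
Change: 357.9 − 391.6 = -33.66 K.

-33.7 K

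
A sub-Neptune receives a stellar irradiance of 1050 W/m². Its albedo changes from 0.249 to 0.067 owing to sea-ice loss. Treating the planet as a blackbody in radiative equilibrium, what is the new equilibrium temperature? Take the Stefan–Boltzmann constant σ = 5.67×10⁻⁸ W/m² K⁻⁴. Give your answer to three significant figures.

T₂ = [S(1−α₂)/(4σ)]^(1/4) = [1050·0.933/(4σ)]^(1/4) = 256.4 K.

256 K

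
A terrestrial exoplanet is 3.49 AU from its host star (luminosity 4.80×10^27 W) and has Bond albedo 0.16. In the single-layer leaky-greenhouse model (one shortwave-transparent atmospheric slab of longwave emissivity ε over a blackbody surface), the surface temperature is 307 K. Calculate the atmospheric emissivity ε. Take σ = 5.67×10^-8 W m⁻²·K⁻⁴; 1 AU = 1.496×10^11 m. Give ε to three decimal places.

d = 3.49 × 1.496×10^11 m = 5.221×10^11 m.
Flux at the orbit: S = L/(4πd²) = 4.80×10^27/(4π·(5.22×10^11)²) = 1401 W m⁻².
TOA balance gives T_e = 268.4 K.
Inverting T_s⁴ = 2T_e⁴/(2−ε): (T_e/T_s)⁴ = 0.5843, so ε = 2(1 − 0.5843) = 0.8315.

0.831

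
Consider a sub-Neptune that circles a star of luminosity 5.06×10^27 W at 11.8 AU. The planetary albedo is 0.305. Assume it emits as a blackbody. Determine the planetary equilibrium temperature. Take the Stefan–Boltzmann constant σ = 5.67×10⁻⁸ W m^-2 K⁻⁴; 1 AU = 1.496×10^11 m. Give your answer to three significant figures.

141 K

Orbital distance: d = 11.8 AU = 1.765×10^12 m.
Flux at the orbit: S = L/(4πd²) = 5.06×10^27/(4π·(1.77×10^12)²) = 129.2 W m^-2.
The planet absorbs (1−α)S over its disc πR² and re-emits over 4πR², so the mean absorbed flux is (1−0.305)·129.2/4 = 22.45 W m^-2.
In equilibrium σT⁴ equals this, so T = 141.1 K.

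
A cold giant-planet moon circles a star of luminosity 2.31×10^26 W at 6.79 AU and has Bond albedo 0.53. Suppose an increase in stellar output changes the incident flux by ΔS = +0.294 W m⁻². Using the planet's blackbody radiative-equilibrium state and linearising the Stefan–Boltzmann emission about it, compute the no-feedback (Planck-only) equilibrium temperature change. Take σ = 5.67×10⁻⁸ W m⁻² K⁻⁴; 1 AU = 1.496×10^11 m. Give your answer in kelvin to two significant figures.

Orbital distance: d = 6.79 AU = 1.016×10^12 m.
Flux at the orbit: S = L/(4πd²) = 2.31×10^26/(4π·(1.02×10^12)²) = 17.82 W m⁻².
Reference equilibrium: T_e = [S(1−α)/(4σ)]^(1/4) = 77.95 K.
Only a fraction (1−α) is absorbed and it's spread over 4πR², so ΔF = (1−α)ΔS/4 = 0.03454 W m⁻².
Planck response: λ_P = 4σT_e³ = 4·5.67×10⁻⁸·(77.95)³ = 0.1074 W m⁻²/K.
So ΔT₀ = 0.03454/0.1074 = 0.322 K.

0.32 kelvin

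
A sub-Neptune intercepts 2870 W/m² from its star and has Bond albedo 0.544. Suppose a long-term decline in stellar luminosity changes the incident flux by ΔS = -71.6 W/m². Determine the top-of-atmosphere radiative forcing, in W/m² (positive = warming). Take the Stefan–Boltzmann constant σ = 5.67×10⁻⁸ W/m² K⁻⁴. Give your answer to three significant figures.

-8.16 W/m²

Only a fraction (1−α) is absorbed and it's spread over 4πR², so ΔF = (1−α)ΔS/4 = -8.162 W/m².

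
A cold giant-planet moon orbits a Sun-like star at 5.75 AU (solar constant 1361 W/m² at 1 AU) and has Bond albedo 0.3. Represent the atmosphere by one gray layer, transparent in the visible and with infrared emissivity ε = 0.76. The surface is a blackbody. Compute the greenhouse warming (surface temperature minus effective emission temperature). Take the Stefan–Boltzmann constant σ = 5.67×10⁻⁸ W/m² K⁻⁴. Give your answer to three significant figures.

Irradiance scales as 1/d², so S = 1361 W/m² × (1/5.75)² = 41.16 W/m².
Effective emission temperature (TOA balance): σT_e⁴ = S(1−α)/4 = 7.204 W/m² → T_e = 106.2 K.
Surface balance with a leaky layer gives σT_s⁴ = σT_e⁴·2/(2−ε), so T_s = T_e·[2/(2−0.76)]^(1/4) = 119.6 K.
T_s − T_e = 119.6 − 106.2 = 13.48 K.

13.5 kelvin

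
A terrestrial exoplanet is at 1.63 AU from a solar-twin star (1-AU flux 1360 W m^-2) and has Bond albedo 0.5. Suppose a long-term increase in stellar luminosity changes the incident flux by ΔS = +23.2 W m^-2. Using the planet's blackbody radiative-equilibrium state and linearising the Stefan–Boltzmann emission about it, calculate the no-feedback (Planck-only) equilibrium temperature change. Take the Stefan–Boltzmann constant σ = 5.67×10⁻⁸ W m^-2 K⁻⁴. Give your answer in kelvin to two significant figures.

Irradiance scales as 1/d², so S = 1360 W m^-2 × (1/1.63)² = 511.9 W m^-2.
Reference equilibrium: T_e = [S(1−α)/(4σ)]^(1/4) = 183.3 K.
ΔF = Δ[S(1−α)]/4 = (1−0.5)·+23.2/4 = 2.900 W m^-2.
Linearising σT⁴ gives d(σT⁴)/dT = 4σT_e³ = 1.396 W m^-2 per K.
So ΔT₀ = 2.900/1.396 = 2.08 K.

2.1 K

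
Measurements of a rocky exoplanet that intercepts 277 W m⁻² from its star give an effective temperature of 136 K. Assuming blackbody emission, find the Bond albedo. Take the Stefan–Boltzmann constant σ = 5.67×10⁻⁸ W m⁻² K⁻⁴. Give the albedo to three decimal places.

Rearranging the radiative balance, α = 1 − 4σT⁴/S.
4σT⁴ = 4·5.67×10⁻⁸·(136)⁴ = 77.59 W m⁻².
Hence α = 1 − 77.59/277.0 = 0.7199.

0.720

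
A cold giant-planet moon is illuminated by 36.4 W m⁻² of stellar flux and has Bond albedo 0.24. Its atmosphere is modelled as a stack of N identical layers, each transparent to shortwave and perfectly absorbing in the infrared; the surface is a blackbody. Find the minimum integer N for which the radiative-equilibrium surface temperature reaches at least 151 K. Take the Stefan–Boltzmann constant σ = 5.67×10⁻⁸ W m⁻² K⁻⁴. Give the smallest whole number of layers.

OLR = S(1−α)/4 = 6.916 W m⁻²; the top layer radiates at T_e = 105.1 K.
T_s = (N+1)^(1/4)·T_e ≥ 151 K requires N+1 ≥ (T_s/T_e)⁴ = (151/105.1)⁴ = 4.262.
The minimum whole number is N = 4.

4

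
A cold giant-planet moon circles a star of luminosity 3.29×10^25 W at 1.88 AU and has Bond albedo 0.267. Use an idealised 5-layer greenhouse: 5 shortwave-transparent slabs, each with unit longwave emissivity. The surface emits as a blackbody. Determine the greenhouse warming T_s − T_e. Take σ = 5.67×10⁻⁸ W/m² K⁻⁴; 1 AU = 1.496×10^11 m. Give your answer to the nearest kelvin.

Orbital distance: d = 1.88 AU = 2.812×10^11 m.
Spreading L over a sphere of radius d: S = 3.29×10^25/(4π·2.81×10^11²) = 33.10 W/m².
The effective emission temperature is T_e = [S(1−α)/(4σ)]^¼ = 101.7 K.
T_s = (N+1)^(1/4)·T_e = 159.2 K.
Warming: T_s − T_e = 57.47 K.

57 K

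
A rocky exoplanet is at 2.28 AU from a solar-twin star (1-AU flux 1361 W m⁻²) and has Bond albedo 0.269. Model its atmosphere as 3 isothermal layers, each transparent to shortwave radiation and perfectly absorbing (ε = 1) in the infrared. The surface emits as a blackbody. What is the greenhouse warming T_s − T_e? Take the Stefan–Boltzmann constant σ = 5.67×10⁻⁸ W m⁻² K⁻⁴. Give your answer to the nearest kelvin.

71 kelvin

By the inverse-square law, S = 1361/2.28² = 261.8 W m⁻².
The effective emission temperature is T_e = [S(1−α)/(4σ)]^¼ = 170.4 K.
Surface: T_s = (4)^¼·T_e = 241.0 K.
Warming: T_s − T_e = 70.60 K.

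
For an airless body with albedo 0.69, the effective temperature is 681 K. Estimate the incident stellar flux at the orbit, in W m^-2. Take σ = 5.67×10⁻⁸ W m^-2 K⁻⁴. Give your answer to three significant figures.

Invert the energy balance for S: S = 4σT⁴/(1−α).
The emitted flux is σT⁴ = 12190 W m^-2.
S = 4·12190/0.31 = 1.574×10^5 W m^-2.

1.57×10^5 W m^-2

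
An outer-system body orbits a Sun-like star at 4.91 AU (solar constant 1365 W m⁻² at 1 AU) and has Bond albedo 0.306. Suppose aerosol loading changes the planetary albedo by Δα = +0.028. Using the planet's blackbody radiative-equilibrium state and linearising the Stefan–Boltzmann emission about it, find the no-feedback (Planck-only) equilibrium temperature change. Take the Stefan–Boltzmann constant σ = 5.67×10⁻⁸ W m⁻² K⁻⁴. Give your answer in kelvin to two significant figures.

-1.2 kelvin

Flux at the orbit: S = 1365/(4.91)² = 56.62 W m⁻².
Unperturbed T_e = [56.62·(1−0.306)/(4σ)]^¼ = 114.7 K.
The change in absorbed flux is Δ[S(1−α)/4] = −SΔα/4 = -0.3963 W m⁻².
The Planck feedback parameter is 4σT_e³ = 0.3425 W m⁻²/K.
Hence the no-feedback warming is ΔF/(4σT_e³) = -1.16 K.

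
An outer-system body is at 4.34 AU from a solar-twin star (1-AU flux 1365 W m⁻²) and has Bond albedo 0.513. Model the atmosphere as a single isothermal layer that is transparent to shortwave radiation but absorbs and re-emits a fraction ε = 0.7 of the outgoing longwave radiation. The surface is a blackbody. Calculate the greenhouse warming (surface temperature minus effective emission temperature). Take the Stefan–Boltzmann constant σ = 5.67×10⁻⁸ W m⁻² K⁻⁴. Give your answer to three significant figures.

Flux at the orbit: S = 1365/(4.34)² = 72.47 W m⁻².
At the top of the atmosphere, σT_e⁴ = S(1−α)/4 = 8.823 W m⁻², giving T_e = 111.7 K.
Surface balance with a leaky layer gives σT_s⁴ = σT_e⁴·2/(2−ε), so T_s = T_e·[2/(2−0.7)]^(1/4) = 124.4 K.
Greenhouse warming: T_s − T_e = 12.70 K.

12.7 K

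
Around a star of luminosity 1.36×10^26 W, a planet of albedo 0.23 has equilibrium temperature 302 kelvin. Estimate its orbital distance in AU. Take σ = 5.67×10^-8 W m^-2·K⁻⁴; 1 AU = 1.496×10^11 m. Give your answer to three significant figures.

Energy balance gives S = 4σT⁴/(1−α) = 2450 W m^-2.
From L = 4πd²S, d = √(1.36×10^26/(4π·2450)) = 6.646×10^10 m = 0.4443 AU.

0.444 AU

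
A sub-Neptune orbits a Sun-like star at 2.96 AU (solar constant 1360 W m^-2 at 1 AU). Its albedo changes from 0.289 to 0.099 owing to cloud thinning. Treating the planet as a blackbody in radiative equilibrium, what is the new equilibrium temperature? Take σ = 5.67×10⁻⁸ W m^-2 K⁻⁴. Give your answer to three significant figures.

By the inverse-square law, S = 1360/2.96² = 155.2 W m^-2.
T₂ = [S(1−α₂)/(4σ)]^(1/4) = [155.2·0.901/(4σ)]^(1/4) = 157.6 K.

158 K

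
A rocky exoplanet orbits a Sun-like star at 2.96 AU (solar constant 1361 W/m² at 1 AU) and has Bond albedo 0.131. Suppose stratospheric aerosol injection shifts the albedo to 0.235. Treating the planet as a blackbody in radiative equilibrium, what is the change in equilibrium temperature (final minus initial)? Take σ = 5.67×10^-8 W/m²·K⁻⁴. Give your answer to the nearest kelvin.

-5 K

Flux at the orbit: S = 1361/(2.96)² = 155.3 W/m².
With α = 0.131, T₁ = 156.2 K.
With α = 0.235, T₂ = 151.3 K.
ΔT = T₂ − T₁ = -4.899 K.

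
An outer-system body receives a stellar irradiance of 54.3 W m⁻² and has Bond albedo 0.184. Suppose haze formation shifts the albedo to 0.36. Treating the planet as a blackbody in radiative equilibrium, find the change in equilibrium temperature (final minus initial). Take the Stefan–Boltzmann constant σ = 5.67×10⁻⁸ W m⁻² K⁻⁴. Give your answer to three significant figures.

Before: T₁ = [54.30·0.816/(4σ)]^(1/4) = 118.2 K.
After:  T₂ = [54.30·0.64/(4σ)]^(1/4) = 111.3 K.
Change: 111.3 − 118.2 = -6.967 K.

-6.97 K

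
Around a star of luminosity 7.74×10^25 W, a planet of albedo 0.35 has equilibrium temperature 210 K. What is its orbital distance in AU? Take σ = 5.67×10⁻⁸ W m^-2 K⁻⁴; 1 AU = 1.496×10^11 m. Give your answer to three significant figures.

Energy balance gives S = 4σT⁴/(1−α) = 678.6 W m^-2.
Then d = [L/(4πS)]^(1/2) = 9.527×10^10 m, i.e. 0.6368 AU.

0.637 AU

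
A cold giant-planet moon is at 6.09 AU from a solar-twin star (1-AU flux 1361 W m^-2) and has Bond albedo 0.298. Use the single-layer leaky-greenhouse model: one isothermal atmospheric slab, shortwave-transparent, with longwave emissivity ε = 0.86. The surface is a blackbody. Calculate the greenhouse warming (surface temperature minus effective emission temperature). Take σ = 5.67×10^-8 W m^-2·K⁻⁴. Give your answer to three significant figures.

15.6 K

Flux at the orbit: S = 1361/(6.09)² = 36.70 W m^-2.
Effective emission temperature (TOA balance): σT_e⁴ = S(1−α)/4 = 6.440 W m^-2 → T_e = 103.2 K.
For a single slab of emissivity ε, T_s⁴ = 2T_e⁴/(2−ε); thus T_s = 103.2·(1.754)^(1/4) = 118.8 K.
T_s − T_e = 118.8 − 103.2 = 15.58 K.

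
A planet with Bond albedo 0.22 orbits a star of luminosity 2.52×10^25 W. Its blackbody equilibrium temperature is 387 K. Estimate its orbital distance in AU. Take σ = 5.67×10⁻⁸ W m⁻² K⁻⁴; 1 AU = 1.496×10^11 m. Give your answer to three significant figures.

Required flux: S = 4σT⁴/(1−α) = 6522 W m⁻².
From L = 4πd²S, d = √(2.52×10^25/(4π·6522)) = 1.753×10^10 m = 0.1172 AU.

0.117 AU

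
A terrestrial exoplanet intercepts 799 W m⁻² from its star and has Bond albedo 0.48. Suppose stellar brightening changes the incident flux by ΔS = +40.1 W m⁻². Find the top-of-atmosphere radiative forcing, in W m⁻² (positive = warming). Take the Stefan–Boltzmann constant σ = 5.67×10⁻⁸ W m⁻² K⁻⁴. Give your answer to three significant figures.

TOA radiative forcing: ΔF = (1−α)ΔS/4 = 0.52·(+40.1)/4 = 5.213 W m⁻².

5.21 W m⁻²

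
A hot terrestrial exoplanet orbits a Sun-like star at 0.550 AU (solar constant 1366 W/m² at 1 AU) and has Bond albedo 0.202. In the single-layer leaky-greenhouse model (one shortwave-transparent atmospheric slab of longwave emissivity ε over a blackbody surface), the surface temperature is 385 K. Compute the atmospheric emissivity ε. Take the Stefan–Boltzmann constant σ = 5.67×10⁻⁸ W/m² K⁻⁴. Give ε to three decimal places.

Irradiance scales as 1/d², so S = 1366 W/m² × (1/0.550)² = 4516 W/m².
First, T_e = [4516·(1−0.202)/(4σ)]^(1/4) = 355.0 K.
Since (2−ε)/2 = (T_e/T_s)⁴ = 0.7232, ε = 0.5537.

0.554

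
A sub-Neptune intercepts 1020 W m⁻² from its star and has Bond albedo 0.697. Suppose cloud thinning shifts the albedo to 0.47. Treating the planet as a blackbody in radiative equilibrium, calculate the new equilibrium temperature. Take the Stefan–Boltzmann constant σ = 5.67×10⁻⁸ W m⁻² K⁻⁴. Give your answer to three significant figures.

221 K

T₂ = [S(1−α₂)/(4σ)]^(1/4) = [1020·0.53/(4σ)]^(1/4) = 221.0 K.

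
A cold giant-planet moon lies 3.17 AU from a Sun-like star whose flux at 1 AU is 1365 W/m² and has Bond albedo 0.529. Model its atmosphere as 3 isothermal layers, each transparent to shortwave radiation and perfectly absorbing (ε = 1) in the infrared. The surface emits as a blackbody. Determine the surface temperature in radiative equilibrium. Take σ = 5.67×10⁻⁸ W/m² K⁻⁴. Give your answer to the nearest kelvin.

Irradiance scales as 1/d², so S = 1365 W/m² × (1/3.17)² = 135.8 W/m².
OLR = S(1−α)/4 = 15.99 W/m²; the top layer radiates at T_e = 129.6 K.
With N = 3 opaque layers, T_s = (N+1)^(1/4)·T_e = 4^(1/4)·129.6 = 183.3 K.

183 K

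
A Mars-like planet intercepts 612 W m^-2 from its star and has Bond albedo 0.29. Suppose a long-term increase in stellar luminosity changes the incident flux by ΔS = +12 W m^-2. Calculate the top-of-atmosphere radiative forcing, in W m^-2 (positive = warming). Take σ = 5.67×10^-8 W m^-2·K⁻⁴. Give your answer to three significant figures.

Only a fraction (1−α) is absorbed and it's spread over 4πR², so ΔF = (1−α)ΔS/4 = 2.130 W m^-2.

2.13 W m^-2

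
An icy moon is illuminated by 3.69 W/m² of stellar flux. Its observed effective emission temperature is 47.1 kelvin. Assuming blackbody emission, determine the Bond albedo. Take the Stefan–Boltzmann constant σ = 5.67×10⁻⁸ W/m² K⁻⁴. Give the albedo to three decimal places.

0.698

From σT⁴ = S(1−α)/4 we invert for α: 1−α = 4σT⁴/S.
4σT⁴ = 4·5.67×10⁻⁸·(47.1)⁴ = 1.116 W/m².
1−α = 1.116/3.690 = 0.3025, so α = 0.6975.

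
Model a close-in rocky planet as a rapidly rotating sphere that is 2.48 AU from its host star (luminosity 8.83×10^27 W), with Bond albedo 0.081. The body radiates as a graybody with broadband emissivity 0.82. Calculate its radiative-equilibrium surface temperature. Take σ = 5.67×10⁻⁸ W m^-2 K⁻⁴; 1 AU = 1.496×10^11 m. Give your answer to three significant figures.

Orbital distance: d = 2.48 AU = 3.710×10^11 m.
Spreading L over a sphere of radius d: S = 8.83×10^27/(4π·3.71×10^11²) = 5105 W m^-2.
The planet absorbs (1−α)S over its disc πR² and re-emits over 4πR², so the mean absorbed flux is (1−0.081)·5105/4 = 1173 W m^-2.
Radiative balance εσT⁴ = 1173 gives T = [1173/(0.82·σ)]^(1/4) = 398.5 K.

399 K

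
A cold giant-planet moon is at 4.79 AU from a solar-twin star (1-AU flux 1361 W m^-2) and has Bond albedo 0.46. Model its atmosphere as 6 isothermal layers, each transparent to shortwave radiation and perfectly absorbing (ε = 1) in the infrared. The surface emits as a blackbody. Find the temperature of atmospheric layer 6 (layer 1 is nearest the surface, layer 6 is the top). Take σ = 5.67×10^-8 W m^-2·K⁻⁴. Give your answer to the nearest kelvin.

109 kelvin

Flux at the orbit: S = 1361/(4.79)² = 59.32 W m^-2.
The effective emission temperature is T_e = [S(1−α)/(4σ)]^¼ = 109.0 K.
In the N-layer model, layer k (counted from the surface) has T_k = (N+1−k)^(1/4)·T_e.
With k = 6: T_6 = (6+1−6)^¼·109.0 K = 109.0 K.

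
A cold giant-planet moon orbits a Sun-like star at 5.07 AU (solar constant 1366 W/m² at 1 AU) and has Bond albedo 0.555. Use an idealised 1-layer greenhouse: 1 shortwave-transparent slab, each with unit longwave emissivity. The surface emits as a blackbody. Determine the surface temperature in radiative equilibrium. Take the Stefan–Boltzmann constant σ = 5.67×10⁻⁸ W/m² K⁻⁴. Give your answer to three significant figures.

120 K

Irradiance scales as 1/d², so S = 1366 W/m² × (1/5.07)² = 53.14 W/m².
OLR = S(1−α)/4 = 5.912 W/m²; the top layer radiates at T_e = 101.1 K.
Layer-by-layer balance gives σT_s⁴ = (N+1)σT_e⁴, so T_s = 2^¼·101.1 = 120.2 K.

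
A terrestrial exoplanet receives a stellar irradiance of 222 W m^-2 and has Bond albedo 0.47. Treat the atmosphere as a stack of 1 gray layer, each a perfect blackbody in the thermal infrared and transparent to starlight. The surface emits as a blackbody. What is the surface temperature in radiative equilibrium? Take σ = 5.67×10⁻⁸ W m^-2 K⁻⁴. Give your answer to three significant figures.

179 kelvin

Top-of-atmosphere balance: σT_e⁴ = S(1−α)/4 = 29.42 W m^-2 → T_e = 150.9 K.
For an N-layer opaque stack, T_s⁴ = (N+1)T_e⁴, hence T_s = (2)^(1/4)×150.9 K = 179.5 K.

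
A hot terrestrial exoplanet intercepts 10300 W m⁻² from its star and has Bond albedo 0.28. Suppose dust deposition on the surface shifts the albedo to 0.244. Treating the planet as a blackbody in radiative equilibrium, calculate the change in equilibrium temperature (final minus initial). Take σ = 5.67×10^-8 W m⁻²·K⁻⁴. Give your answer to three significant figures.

5.22 K

Initial: T₁ = [S(1−0.28)/(4σ)]^(1/4) = 425.2 K.
After:  T₂ = [10300·0.756/(4σ)]^(1/4) = 430.5 K.
ΔT = T₂ − T₁ = 5.219 K.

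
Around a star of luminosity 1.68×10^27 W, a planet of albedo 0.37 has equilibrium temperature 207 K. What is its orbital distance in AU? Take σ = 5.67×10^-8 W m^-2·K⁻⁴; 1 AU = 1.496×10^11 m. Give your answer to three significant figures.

3.01 AU

Required flux: S = 4σT⁴/(1−α) = 661.0 W m^-2.
From L = 4πd²S, d = √(1.68×10^27/(4π·661.0)) = 4.497×10^11 m = 3.006 AU.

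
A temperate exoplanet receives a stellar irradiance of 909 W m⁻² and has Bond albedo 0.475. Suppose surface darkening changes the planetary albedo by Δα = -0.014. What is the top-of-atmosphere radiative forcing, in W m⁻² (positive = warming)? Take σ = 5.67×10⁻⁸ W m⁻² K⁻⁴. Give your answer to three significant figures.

TOA radiative forcing: ΔF = −S·Δα/4 = −909.0·(-0.014)/4 = 3.182 W m⁻².

3.18 W m⁻²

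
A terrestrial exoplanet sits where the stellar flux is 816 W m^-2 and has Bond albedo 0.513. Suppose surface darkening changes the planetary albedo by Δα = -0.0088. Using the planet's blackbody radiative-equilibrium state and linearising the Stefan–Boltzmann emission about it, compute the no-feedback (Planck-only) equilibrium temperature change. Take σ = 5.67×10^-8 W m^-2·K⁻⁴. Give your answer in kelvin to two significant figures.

Reference equilibrium: T_e = [S(1−α)/(4σ)]^(1/4) = 204.6 K.
ΔF = −(S/4)Δα = −(816.0/4)×(-0.0088) = 1.795 W m^-2.
Linearising σT⁴ gives d(σT⁴)/dT = 4σT_e³ = 1.942 W m^-2 per K.
ΔT₀ = ΔF/λ_P = 1.795/1.942 = 0.924 K.

0.92 K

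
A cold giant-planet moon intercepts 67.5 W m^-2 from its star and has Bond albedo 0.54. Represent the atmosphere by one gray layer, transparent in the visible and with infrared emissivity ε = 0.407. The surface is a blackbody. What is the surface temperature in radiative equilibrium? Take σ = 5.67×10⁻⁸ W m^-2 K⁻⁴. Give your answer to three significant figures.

At the top of the atmosphere, σT_e⁴ = S(1−α)/4 = 7.762 W m^-2, giving T_e = 108.2 K.
The surface balance (absorbed SW + ε·downward IR = σT_s⁴) with T_a⁴ = T_s⁴/2 reduces to T_s = T_e·[2/(2−ε)]^¼ = 114.5 K.

115 kelvin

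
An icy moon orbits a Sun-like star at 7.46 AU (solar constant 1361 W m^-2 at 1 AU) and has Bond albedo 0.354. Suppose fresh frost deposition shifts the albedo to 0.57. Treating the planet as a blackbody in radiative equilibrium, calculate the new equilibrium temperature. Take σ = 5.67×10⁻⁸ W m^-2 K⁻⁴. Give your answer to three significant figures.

82.5 K

Flux at the orbit: S = 1361/(7.46)² = 24.46 W m^-2.
With the new albedo, S(1−α₂)/4 = 2.629 W m^-2, so T₂ = 82.52 K.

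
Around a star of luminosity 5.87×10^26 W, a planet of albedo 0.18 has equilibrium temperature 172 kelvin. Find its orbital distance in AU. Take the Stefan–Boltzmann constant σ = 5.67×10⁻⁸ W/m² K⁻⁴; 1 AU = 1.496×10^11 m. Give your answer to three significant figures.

Required flux: S = 4σT⁴/(1−α) = 242.1 W/m².
S = L/(4πd²) → d = √(L/4πS) = √(5.87×10^26/(4π·242.1)) = 4.393×10^11 m = 2.936 AU.

2.94 AU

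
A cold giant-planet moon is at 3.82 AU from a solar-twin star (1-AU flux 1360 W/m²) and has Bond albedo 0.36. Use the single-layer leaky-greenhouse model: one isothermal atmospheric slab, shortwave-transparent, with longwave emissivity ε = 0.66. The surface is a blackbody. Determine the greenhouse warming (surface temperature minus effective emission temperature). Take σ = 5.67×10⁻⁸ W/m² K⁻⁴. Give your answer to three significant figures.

Flux at the orbit: S = 1360/(3.82)² = 93.20 W/m².
The planet radiates to space at T_e = [S(1−α)/(4σ)]^(1/4) = 127.3 K.
Surface balance with a leaky layer gives σT_s⁴ = σT_e⁴·2/(2−ε), so T_s = T_e·[2/(2−0.66)]^(1/4) = 140.8 K.
T_s − T_e = 140.8 − 127.3 = 13.41 K.

13.4 kelvin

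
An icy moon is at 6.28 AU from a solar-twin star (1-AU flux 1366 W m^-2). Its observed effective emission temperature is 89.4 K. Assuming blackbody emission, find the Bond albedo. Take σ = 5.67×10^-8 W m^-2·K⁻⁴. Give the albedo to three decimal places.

0.582

Flux at the orbit: S = 1366/(6.28)² = 34.64 W m^-2.
From σT⁴ = S(1−α)/4 we invert for α: 1−α = 4σT⁴/S.
4σT⁴ = 4·5.67×10⁻⁸·(89.4)⁴ = 14.49 W m^-2.
Hence α = 1 − 14.49/34.64 = 0.5817.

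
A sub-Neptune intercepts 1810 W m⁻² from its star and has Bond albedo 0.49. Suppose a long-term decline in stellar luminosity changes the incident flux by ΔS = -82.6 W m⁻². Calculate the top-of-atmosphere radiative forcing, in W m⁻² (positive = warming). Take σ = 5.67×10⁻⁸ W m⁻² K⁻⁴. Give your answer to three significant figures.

-10.5 W m⁻²

TOA radiative forcing: ΔF = (1−α)ΔS/4 = 0.51·(-82.6)/4 = -10.53 W m⁻².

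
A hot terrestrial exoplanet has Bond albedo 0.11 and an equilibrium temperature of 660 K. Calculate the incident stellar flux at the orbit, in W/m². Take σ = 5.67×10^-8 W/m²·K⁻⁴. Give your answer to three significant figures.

48400 W/m²

Invert the energy balance for S: S = 4σT⁴/(1−α).
The emitted flux is σT⁴ = 10760 W/m².
S = 4·10760/0.89 = 48350 W/m².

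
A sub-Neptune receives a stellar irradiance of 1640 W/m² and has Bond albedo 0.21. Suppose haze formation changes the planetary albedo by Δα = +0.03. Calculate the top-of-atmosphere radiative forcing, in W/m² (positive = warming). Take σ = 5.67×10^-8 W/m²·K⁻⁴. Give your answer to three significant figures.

-12.3 W/m²

TOA radiative forcing: ΔF = −S·Δα/4 = −1640·(+0.03)/4 = -12.30 W/m².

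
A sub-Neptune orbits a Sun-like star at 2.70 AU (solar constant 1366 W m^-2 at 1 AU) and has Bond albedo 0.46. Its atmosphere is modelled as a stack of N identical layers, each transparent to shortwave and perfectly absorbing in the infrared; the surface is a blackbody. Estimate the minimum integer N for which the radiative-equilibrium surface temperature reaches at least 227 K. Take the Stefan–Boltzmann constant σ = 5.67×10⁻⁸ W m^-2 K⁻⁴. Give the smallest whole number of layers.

5

Flux at the orbit: S = 1366/(2.70)² = 187.4 W m^-2.
OLR = S(1−α)/4 = 25.30 W m^-2; the top layer radiates at T_e = 145.3 K.
Need (N+1)T_e⁴ ≥ T_s⁴, i.e. N+1 ≥ (227/145.3)⁴ = 5.952.
So N ≥ 4.952; the smallest integer is N = 5.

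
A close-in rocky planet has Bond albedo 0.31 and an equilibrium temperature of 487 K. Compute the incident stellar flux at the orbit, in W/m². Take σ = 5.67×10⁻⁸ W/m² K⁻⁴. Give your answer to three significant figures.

Invert the energy balance for S: S = 4σT⁴/(1−α).
σT⁴ = 5.67×10⁻⁸·(487)⁴ = 3189 W/m².
S = 4·3189/0.69 = 18490 W/m².

18500 W/m²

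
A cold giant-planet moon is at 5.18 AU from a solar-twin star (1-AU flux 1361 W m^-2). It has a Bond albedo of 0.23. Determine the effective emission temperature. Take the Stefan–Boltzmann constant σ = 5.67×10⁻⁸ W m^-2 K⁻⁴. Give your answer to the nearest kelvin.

115 kelvin

Flux at the orbit: S = 1361/(5.18)² = 50.72 W m^-2.
Absorbed flux (global mean): S(1−α)/4 = 50.72·0.77/4 = 9.764 W m^-2.
Balancing against σT⁴: T = (9.764/5.67×10⁻⁸)^(1/4) = 114.6 K.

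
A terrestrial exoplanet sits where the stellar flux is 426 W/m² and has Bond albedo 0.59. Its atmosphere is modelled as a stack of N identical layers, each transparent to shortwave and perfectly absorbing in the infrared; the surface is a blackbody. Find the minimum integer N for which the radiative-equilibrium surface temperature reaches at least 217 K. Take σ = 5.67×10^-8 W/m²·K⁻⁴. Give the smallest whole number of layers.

OLR = S(1−α)/4 = 43.67 W/m²; the top layer radiates at T_e = 166.6 K.
Need (N+1)T_e⁴ ≥ T_s⁴, i.e. N+1 ≥ (217/166.6)⁴ = 2.879.
So N ≥ 1.879; the smallest integer is N = 2.

2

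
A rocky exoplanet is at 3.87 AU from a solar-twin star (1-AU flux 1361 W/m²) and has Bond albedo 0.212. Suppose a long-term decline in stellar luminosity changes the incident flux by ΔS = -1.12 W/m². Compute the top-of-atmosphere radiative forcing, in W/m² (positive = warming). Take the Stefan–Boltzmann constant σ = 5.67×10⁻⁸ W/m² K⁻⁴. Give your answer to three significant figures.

-0.221 W/m²

Irradiance scales as 1/d², so S = 1361 W/m² × (1/3.87)² = 90.87 W/m².
ΔF = Δ[S(1−α)]/4 = (1−0.212)·-1.12/4 = -0.2206 W/m².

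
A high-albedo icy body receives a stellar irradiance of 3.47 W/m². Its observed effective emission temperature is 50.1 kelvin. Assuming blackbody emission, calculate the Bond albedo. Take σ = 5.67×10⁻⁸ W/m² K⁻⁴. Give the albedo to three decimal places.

0.588

Energy balance: S(1−α)/4 = σT⁴, so 1−α = 4σT⁴/S.
4σT⁴ = 4·5.67×10⁻⁸·(50.1)⁴ = 1.429 W/m².
1−α = 1.429/3.470 = 0.4118, so α = 0.5882.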